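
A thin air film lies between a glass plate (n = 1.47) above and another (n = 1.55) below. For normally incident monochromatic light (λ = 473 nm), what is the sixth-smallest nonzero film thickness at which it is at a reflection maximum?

Top surface (1.47 → 1.0): reflection off a lower-index medium gives no phase shift.
Bottom surface (1.0 → 1.55): reflection off a higher-index medium gives a half-wave phase shift.
The two reflections differ by half a wavelength.
So the condition for constructive reflection is 2 n t = (m + ½) λ.
The sixth-smallest nonzero thickness corresponds to m = 5: t = (m + ½) λ / (2 n) = 5.50 × 473 / (2 × 1.0) = 1301 nm.

1301 nm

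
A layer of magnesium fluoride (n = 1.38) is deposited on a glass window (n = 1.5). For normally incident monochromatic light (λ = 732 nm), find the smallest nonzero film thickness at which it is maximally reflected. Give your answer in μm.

Top surface (1.0 → 1.38): reflection off a higher-index medium gives a half-wave phase shift.
At the lower boundary (n = 1.38 to n = 1.5) the reflected ray undergoes a half-wave phase shift.
Net: no relative phase inversion (both shifts match).
For bright reflection here: 2 n t = m λ.
Minimum nonzero at m = 1: t = λ / (2 n) = 732 / (2 × 1.38) = 265 nm.

0.265 μm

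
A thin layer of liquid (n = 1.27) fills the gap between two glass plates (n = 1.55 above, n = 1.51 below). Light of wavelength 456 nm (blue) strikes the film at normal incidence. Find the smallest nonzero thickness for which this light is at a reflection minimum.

180 nm

Ray reflecting at the top interface goes from n = 1.55 toward n = 1.27: no phase shift.
At the lower boundary (n = 1.27 to n = 1.51) the reflected ray undergoes a half-wave phase shift.
Net: one phase inversion between the two reflected rays.
For dark reflection here: 2 n t = m λ.
The smallest nonzero thickness corresponds to m = 1: t = m λ / (2 n) = 1.00 × 456 / (2 × 1.27) = 180 nm.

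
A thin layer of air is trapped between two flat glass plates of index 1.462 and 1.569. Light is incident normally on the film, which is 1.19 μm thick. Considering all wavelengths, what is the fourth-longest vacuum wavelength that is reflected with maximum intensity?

680 nm

Ray reflecting at the top interface goes from n = 1.462 toward n = 1.0: no phase shift.
Ray reflecting at the bottom interface goes from n = 1.0 toward n = 1.569: a half-wave phase shift.
The two reflections differ by half a wavelength.
With one net inversion, constructive interference in reflection requires 2 n t = (m + ½) λ.
λ = 2 n t / (m + ½). The fourth-longest wavelength is m = 3: λ = 2 × 1.0 × 1190 / 3.50 = 680 nm.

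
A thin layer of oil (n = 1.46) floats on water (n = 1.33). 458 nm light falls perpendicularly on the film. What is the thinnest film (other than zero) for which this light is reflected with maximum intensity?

At the upper boundary (n = 1.0 to n = 1.46) the reflected ray undergoes a half-wave phase shift.
Bottom surface (1.46 → 1.33): reflection off a lower-index medium gives no phase shift.
Net: one phase inversion between the two reflected rays.
For maximum reflection here: 2 n t = (m + ½) λ.
Minimum at m = 0: t = λ / (4 n) = 458 / (4 × 1.46) = 78.4 nm.

78.4 nm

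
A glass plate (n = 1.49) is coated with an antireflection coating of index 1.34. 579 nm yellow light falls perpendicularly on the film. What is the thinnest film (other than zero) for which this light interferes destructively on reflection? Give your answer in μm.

0.108 μm

Ray reflecting at the top interface goes from n = 1.0 toward n = 1.34: a half-wave phase shift.
Ray reflecting at the bottom interface goes from n = 1.34 toward n = 1.49: a half-wave phase shift.
Zero or two π shifts → no net half-wave offset.
So the condition for destructive reflection is 2 n t = (m + ½) λ.
Minimum at m = 0: t = λ / (4 n) = 579 / (4 × 1.34) = 108 nm.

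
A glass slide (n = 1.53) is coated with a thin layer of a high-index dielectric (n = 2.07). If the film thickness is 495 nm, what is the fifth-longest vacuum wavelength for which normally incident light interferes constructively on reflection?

At the upper boundary (n = 1.0 to n = 2.07) the reflected ray undergoes a half-wave phase shift.
Ray reflecting at the bottom interface goes from n = 2.07 toward n = 1.53: no phase shift.
Net: one phase inversion between the two reflected rays.
So the condition for constructive reflection is 2 n t = (m + ½) λ.
λ = 2 n t / (m + ½). The fifth-longest wavelength is m = 4: λ = 2 × 2.07 × 495 / 4.50 = 455 nm.

455 nm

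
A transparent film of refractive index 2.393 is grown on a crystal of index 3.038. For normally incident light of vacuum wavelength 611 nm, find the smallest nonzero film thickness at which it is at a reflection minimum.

63.8 nm

Top surface (1.0 → 2.393): reflection off a higher-index medium gives a half-wave phase shift.
Bottom surface (2.393 → 3.038): reflection off a higher-index medium gives a half-wave phase shift.
Zero or two π shifts → no net half-wave offset.
With no net inversion, destructive interference in reflection requires 2 n t = (m + ½) λ.
Minimum at m = 0: t = λ / (4 n) = 611 / (4 × 2.393) = 63.8 nm.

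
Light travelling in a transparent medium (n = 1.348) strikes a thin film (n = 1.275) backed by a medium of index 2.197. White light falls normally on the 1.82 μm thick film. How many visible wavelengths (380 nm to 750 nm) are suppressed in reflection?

6

Top surface (1.348 → 1.275): reflection off a lower-index medium gives no phase shift.
Bottom surface (1.275 → 2.197): reflection off a higher-index medium gives a half-wave phase shift.
The two reflections differ by half a wavelength.
With one net inversion, destructive interference in reflection requires 2 n t = m λ.
λ = 2 n t / m = 4641 / m nm.
m=6: 774 nm (IR); m=7: 663 nm (visible); m=8: 580 nm (visible); m=9: 516 nm (visible); m=10: 464 nm (visible); m=11: 422 nm (visible); m=12: 387 nm (visible); m=13: 357 nm (UV).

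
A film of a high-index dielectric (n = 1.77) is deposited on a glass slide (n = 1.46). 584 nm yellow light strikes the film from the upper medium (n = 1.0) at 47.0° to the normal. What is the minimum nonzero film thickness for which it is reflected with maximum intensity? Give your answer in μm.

Top surface (1.0 → 1.77): reflection off a higher-index medium gives a half-wave phase shift.
Ray reflecting at the bottom interface goes from n = 1.77 toward n = 1.46: no phase shift.
The two reflections differ by half a wavelength.
With one net inversion, constructive interference in reflection requires 2 n t cos θ_r = (m + ½) λ.
Snell's law: 1.0 sin 47.0° = 1.77 sin θ_r → sin θ_r = 0.413, cos θ_r = 0.911.
Minimum at m = 0: t = λ / (4 n cos θ_r) = 584 / (4 × 1.77 × 0.911) = 90.6 nm.

0.0906 μm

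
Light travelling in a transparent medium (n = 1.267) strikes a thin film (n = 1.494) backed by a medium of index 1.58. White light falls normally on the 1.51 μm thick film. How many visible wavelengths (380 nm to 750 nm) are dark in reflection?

6

At the upper boundary (n = 1.267 to n = 1.494) the reflected ray undergoes a half-wave phase shift.
Ray reflecting at the bottom interface goes from n = 1.494 toward n = 1.58: a half-wave phase shift.
The two reflections carry the same phase change, so no net offset.
With no net inversion, destructive interference in reflection requires 2 n t = (m + ½) λ.
λ = 2 n t / (m + ½) = 4512 / (m + ½) nm.
m=5: 820 nm (IR); m=6: 694 nm (visible); m=7: 602 nm (visible); m=8: 531 nm (visible); m=9: 475 nm (visible); m=10: 430 nm (visible); m=11: 392 nm (visible); m=12: 361 nm (UV).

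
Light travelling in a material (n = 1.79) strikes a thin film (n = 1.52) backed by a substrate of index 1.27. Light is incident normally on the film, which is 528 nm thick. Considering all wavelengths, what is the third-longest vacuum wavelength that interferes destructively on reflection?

642 nm

Ray reflecting at the top interface goes from n = 1.79 toward n = 1.52: no phase shift.
Bottom surface (1.52 → 1.27): reflection off a lower-index medium gives no phase shift.
Zero or two π shifts → no net half-wave offset.
With no net inversion, destructive interference in reflection requires 2 n t = (m + ½) λ.
λ = 2 n t / (m + ½). The third-longest wavelength is m = 2: λ = 2 × 1.52 × 528 / 2.50 = 642 nm.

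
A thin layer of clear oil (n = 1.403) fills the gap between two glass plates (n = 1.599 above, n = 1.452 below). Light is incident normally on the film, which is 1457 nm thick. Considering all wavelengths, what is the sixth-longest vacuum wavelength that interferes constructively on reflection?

Top surface (1.599 → 1.403): reflection off a lower-index medium gives no phase shift.
Ray reflecting at the bottom interface goes from n = 1.403 toward n = 1.452: a half-wave phase shift.
The two reflections differ by half a wavelength.
So the condition for constructive reflection is 2 n t = (m + ½) λ.
λ = 2 n t / (m + ½). The sixth-longest wavelength is m = 5: λ = 2 × 1.403 × 1457 / 5.50 = 743 nm.

743 nm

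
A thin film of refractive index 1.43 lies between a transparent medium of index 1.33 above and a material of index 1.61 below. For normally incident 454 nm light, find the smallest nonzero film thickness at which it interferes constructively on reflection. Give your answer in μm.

Top surface (1.33 → 1.43): reflection off a higher-index medium gives a half-wave phase shift.
Ray reflecting at the bottom interface goes from n = 1.43 toward n = 1.61: a half-wave phase shift.
Net: no relative phase inversion (both shifts match).
So the condition for constructive reflection is 2 n t = m λ.
Minimum nonzero at m = 1: t = λ / (2 n) = 454 / (2 × 1.43) = 159 nm.

0.159 μm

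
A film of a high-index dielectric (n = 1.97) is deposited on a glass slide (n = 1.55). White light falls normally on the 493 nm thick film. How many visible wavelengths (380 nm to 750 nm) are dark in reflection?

Top surface (1.0 → 1.97): reflection off a higher-index medium gives a half-wave phase shift.
Ray reflecting at the bottom interface goes from n = 1.97 toward n = 1.55: no phase shift.
The two reflections differ by half a wavelength.
So the condition for destructive reflection is 2 n t = m λ.
λ = 2 n t / m = 1942 / m nm.
m=2: 971 nm (IR); m=3: 647 nm (visible); m=4: 486 nm (visible); m=5: 388 nm (visible); m=6: 324 nm (UV).

3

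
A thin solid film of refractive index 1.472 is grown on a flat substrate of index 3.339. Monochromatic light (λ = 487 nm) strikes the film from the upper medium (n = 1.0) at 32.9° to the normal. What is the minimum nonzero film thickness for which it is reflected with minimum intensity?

At the upper boundary (n = 1.0 to n = 1.472) the reflected ray undergoes a half-wave phase shift.
Bottom surface (1.472 → 3.339): reflection off a higher-index medium gives a half-wave phase shift.
Zero or two π shifts → no net half-wave offset.
For dark reflection here: 2 n t cos θ_r = (m + ½) λ.
Snell's law: 1.0 sin 32.9° = 1.472 sin θ_r → sin θ_r = 0.369, cos θ_r = 0.929.
Minimum at m = 0: t = λ / (4 n cos θ_r) = 487 / (4 × 1.472 × 0.929) = 89.0 nm.

89.0 nm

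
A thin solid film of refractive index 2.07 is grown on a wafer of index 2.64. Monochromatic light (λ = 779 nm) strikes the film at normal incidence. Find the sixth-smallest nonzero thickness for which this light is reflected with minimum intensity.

Ray reflecting at the top interface goes from n = 1.0 toward n = 2.07: a half-wave phase shift.
At the lower boundary (n = 2.07 to n = 2.64) the reflected ray undergoes a half-wave phase shift.
Zero or two π shifts → no net half-wave offset.
For minimum reflection here: 2 n t = (m + ½) λ.
The sixth-smallest nonzero thickness corresponds to m = 5: t = (m + ½) λ / (2 n) = 5.50 × 779 / (2 × 2.07) = 1035 nm.

1035 nm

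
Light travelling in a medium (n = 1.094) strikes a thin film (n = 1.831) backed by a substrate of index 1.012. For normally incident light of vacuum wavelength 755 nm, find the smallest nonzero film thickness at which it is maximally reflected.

103 nm

Top surface (1.094 → 1.831): reflection off a higher-index medium gives a half-wave phase shift.
At the lower boundary (n = 1.831 to n = 1.012) the reflected ray undergoes no phase shift.
Net: one phase inversion between the two reflected rays.
With one net inversion, constructive interference in reflection requires 2 n t = (m + ½) λ.
Minimum at m = 0: t = λ / (4 n) = 755 / (4 × 1.831) = 103 nm.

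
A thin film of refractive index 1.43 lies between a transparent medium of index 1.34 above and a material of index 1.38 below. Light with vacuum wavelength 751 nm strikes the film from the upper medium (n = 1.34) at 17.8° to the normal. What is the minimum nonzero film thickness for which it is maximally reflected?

Ray reflecting at the top interface goes from n = 1.34 toward n = 1.43: a half-wave phase shift.
Bottom surface (1.43 → 1.38): reflection off a lower-index medium gives no phase shift.
The two reflections differ by half a wavelength.
With one net inversion, constructive interference in reflection requires 2 n t cos θ_r = (m + ½) λ.
Snell's law: 1.34 sin 17.8° = 1.43 sin θ_r → sin θ_r = 0.286, cos θ_r = 0.958.
Minimum at m = 0: t = λ / (4 n cos θ_r) = 751 / (4 × 1.43 × 0.958) = 137 nm.

137 nm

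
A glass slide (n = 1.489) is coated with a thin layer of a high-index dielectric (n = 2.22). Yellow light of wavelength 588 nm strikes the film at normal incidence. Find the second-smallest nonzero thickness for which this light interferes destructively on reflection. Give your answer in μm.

At the upper boundary (n = 1.0 to n = 2.22) the reflected ray undergoes a half-wave phase shift.
At the lower boundary (n = 2.22 to n = 1.489) the reflected ray undergoes no phase shift.
Exactly one π shift → a net half-wave offset.
For dark reflection here: 2 n t = m λ.
The second-smallest nonzero thickness corresponds to m = 2: t = m λ / (2 n) = 2.00 × 588 / (2 × 2.22) = 265 nm.

0.265 μm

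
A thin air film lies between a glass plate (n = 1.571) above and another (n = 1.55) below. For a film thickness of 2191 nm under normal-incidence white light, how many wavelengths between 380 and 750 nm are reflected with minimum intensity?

Top surface (1.571 → 1.0): reflection off a lower-index medium gives no phase shift.
Ray reflecting at the bottom interface goes from n = 1.0 toward n = 1.55: a half-wave phase shift.
Exactly one π shift → a net half-wave offset.
So the condition for destructive reflection is 2 n t = m λ.
λ = 2 n t / m = 4382 / m nm.
m=5: 876 nm (IR); m=6: 730 nm (visible); m=7: 626 nm (visible); m=8: 548 nm (visible); m=9: 487 nm (visible); m=10: 438 nm (visible); m=11: 398 nm (visible); m=12: 365 nm (UV).

6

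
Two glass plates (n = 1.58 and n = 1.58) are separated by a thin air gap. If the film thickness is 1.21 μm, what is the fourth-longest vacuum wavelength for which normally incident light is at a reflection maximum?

At the upper boundary (n = 1.58 to n = 1.0) the reflected ray undergoes no phase shift.
Bottom surface (1.0 → 1.58): reflection off a higher-index medium gives a half-wave phase shift.
Net: one phase inversion between the two reflected rays.
For maximum reflection here: 2 n t = (m + ½) λ.
λ = 2 n t / (m + ½). The fourth-longest wavelength is m = 3: λ = 2 × 1.0 × 1210 / 3.50 = 691 nm.

691 nm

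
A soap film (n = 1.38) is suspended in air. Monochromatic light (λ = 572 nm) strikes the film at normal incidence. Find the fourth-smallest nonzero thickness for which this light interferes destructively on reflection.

829 nm

At the upper boundary (n = 1.0 to n = 1.38) the reflected ray undergoes a half-wave phase shift.
Ray reflecting at the bottom interface goes from n = 1.38 toward n = 1.0: no phase shift.
Net: one phase inversion between the two reflected rays.
So the condition for destructive reflection is 2 n t = m λ.
The fourth-smallest nonzero thickness corresponds to m = 4: t = m λ / (2 n) = 4.00 × 572 / (2 × 1.38) = 829 nm.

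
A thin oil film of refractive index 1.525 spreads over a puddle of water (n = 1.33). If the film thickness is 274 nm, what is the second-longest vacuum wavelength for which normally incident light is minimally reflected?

418 nm

At the upper boundary (n = 1.0 to n = 1.525) the reflected ray undergoes a half-wave phase shift.
Bottom surface (1.525 → 1.33): reflection off a lower-index medium gives no phase shift.
The two reflections differ by half a wavelength.
With one net inversion, destructive interference in reflection requires 2 n t = m λ.
λ = 2 n t / m. The second-longest wavelength is m = 2: λ = 2 × 1.525 × 274 / 2.00 = 418 nm.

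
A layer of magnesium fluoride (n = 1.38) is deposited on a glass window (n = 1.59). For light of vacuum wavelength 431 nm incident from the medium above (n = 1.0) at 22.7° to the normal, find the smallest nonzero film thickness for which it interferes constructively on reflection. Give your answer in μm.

At the upper boundary (n = 1.0 to n = 1.38) the reflected ray undergoes a half-wave phase shift.
At the lower boundary (n = 1.38 to n = 1.59) the reflected ray undergoes a half-wave phase shift.
Net: no relative phase inversion (both shifts match).
For bright reflection here: 2 n t cos θ_r = m λ.
Snell's law: 1.0 sin 22.7° = 1.38 sin θ_r → sin θ_r = 0.280, cos θ_r = 0.960.
Minimum nonzero at m = 1: t = λ / (2 n cos θ_r) = 431 / (2 × 1.38 × 0.960) = 163 nm.

0.163 μm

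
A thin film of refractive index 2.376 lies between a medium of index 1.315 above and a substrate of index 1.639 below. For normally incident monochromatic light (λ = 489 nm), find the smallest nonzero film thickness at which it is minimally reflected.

103 nm

At the upper boundary (n = 1.315 to n = 2.376) the reflected ray undergoes a half-wave phase shift.
Ray reflecting at the bottom interface goes from n = 2.376 toward n = 1.639: no phase shift.
Exactly one π shift → a net half-wave offset.
So the condition for destructive reflection is 2 n t = m λ.
Minimum nonzero at m = 1: t = λ / (2 n) = 489 / (2 × 2.376) = 103 nm.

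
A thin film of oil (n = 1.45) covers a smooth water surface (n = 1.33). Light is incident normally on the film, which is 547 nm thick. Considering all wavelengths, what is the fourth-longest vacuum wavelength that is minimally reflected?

397 nm

Ray reflecting at the top interface goes from n = 1.0 toward n = 1.45: a half-wave phase shift.
At the lower boundary (n = 1.45 to n = 1.33) the reflected ray undergoes no phase shift.
The two reflections differ by half a wavelength.
For dark reflection here: 2 n t = m λ.
λ = 2 n t / m. The fourth-longest wavelength is m = 4: λ = 2 × 1.45 × 547 / 4.00 = 397 nm.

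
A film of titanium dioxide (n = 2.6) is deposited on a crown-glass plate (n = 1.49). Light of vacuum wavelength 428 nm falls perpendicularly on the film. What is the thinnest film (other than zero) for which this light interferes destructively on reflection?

82.3 nm

Top surface (1.0 → 2.6): reflection off a higher-index medium gives a half-wave phase shift.
Ray reflecting at the bottom interface goes from n = 2.6 toward n = 1.49: no phase shift.
The two reflections differ by half a wavelength.
So the condition for destructive reflection is 2 n t = m λ.
Minimum nonzero at m = 1: t = λ / (2 n) = 428 / (2 × 2.6) = 82.3 nm.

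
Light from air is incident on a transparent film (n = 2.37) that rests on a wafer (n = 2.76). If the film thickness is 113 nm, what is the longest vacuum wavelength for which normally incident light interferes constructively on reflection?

Ray reflecting at the top interface goes from n = 1.0 toward n = 2.37: a half-wave phase shift.
At the lower boundary (n = 2.37 to n = 2.76) the reflected ray undergoes a half-wave phase shift.
Zero or two π shifts → no net half-wave offset.
So the condition for constructive reflection is 2 n t = m λ.
λ = 2 n t / m. The longest wavelength is m = 1: λ = 2 × 2.37 × 113 / 1.00 = 536 nm.

536 nm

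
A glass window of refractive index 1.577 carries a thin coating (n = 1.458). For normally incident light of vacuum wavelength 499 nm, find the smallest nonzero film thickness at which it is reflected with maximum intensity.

At the upper boundary (n = 1.0 to n = 1.458) the reflected ray undergoes a half-wave phase shift.
Bottom surface (1.458 → 1.577): reflection off a higher-index medium gives a half-wave phase shift.
Net: no relative phase inversion (both shifts match).
So the condition for constructive reflection is 2 n t = m λ.
Minimum nonzero at m = 1: t = λ / (2 n) = 499 / (2 × 1.458) = 171 nm.

171 nm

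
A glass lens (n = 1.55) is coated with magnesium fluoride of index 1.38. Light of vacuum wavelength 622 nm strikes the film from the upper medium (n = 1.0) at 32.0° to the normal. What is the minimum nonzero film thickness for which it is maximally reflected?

244 nm

At the upper boundary (n = 1.0 to n = 1.38) the reflected ray undergoes a half-wave phase shift.
Ray reflecting at the bottom interface goes from n = 1.38 toward n = 1.55: a half-wave phase shift.
Net: no relative phase inversion (both shifts match).
For bright reflection here: 2 n t cos θ_r = m λ.
Snell's law: 1.0 sin 32.0° = 1.38 sin θ_r → sin θ_r = 0.384, cos θ_r = 0.923.
Minimum nonzero at m = 1: t = λ / (2 n cos θ_r) = 622 / (2 × 1.38 × 0.923) = 244 nm.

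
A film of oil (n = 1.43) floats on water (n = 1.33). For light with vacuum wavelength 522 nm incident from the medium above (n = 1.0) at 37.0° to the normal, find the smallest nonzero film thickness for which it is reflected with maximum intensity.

Ray reflecting at the top interface goes from n = 1.0 toward n = 1.43: a half-wave phase shift.
Bottom surface (1.43 → 1.33): reflection off a lower-index medium gives no phase shift.
Exactly one π shift → a net half-wave offset.
With one net inversion, constructive interference in reflection requires 2 n t cos θ_r = (m + ½) λ.
Snell's law: 1.0 sin 37.0° = 1.43 sin θ_r → sin θ_r = 0.421, cos θ_r = 0.907.
Minimum at m = 0: t = λ / (4 n cos θ_r) = 522 / (4 × 1.43 × 0.907) = 101 nm.

101 nm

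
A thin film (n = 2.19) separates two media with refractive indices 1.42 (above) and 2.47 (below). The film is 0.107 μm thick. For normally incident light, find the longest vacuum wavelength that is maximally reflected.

Top surface (1.42 → 2.19): reflection off a higher-index medium gives a half-wave phase shift.
At the lower boundary (n = 2.19 to n = 2.47) the reflected ray undergoes a half-wave phase shift.
The two reflections carry the same phase change, so no net offset.
So the condition for constructive reflection is 2 n t = m λ.
λ = 2 n t / m. The longest wavelength is m = 1: λ = 2 × 2.19 × 107 / 1.00 = 469 nm.

469 nm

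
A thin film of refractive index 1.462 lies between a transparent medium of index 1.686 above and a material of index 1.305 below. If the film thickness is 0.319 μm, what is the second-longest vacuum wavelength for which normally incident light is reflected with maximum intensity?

At the upper boundary (n = 1.686 to n = 1.462) the reflected ray undergoes no phase shift.
Bottom surface (1.462 → 1.305): reflection off a lower-index medium gives no phase shift.
Zero or two π shifts → no net half-wave offset.
For strong reflection here: 2 n t = m λ.
λ = 2 n t / m. The second-longest wavelength is m = 2: λ = 2 × 1.462 × 319 / 2.00 = 466 nm.

466 nm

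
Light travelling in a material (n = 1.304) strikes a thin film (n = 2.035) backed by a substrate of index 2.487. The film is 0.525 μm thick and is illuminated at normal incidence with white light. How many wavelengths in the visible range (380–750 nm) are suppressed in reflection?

3

At the upper boundary (n = 1.304 to n = 2.035) the reflected ray undergoes a half-wave phase shift.
Bottom surface (2.035 → 2.487): reflection off a higher-index medium gives a half-wave phase shift.
Zero or two π shifts → no net half-wave offset.
So the condition for destructive reflection is 2 n t = (m + ½) λ.
λ = 2 n t / (m + ½) = 2137 / (m + ½) nm.
m=2: 855 nm (IR); m=3: 611 nm (visible); m=4: 475 nm (visible); m=5: 389 nm (visible); m=6: 329 nm (UV).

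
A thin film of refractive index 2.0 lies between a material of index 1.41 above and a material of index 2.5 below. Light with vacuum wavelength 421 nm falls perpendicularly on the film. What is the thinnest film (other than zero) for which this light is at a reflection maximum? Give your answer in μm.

0.105 μm

At the upper boundary (n = 1.41 to n = 2.0) the reflected ray undergoes a half-wave phase shift.
Bottom surface (2.0 → 2.5): reflection off a higher-index medium gives a half-wave phase shift.
Net: no relative phase inversion (both shifts match).
So the condition for constructive reflection is 2 n t = m λ.
Minimum nonzero at m = 1: t = λ / (2 n) = 421 / (2 × 2.0) = 105 nm.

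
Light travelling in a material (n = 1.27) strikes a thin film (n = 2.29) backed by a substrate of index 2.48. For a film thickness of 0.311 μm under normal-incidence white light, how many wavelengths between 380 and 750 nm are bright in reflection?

At the upper boundary (n = 1.27 to n = 2.29) the reflected ray undergoes a half-wave phase shift.
Ray reflecting at the bottom interface goes from n = 2.29 toward n = 2.48: a half-wave phase shift.
The two reflections carry the same phase change, so no net offset.
For strong reflection here: 2 n t = m λ.
λ = 2 n t / m = 1424 / m nm.
m=1: 1424 nm (IR); m=2: 712 nm (visible); m=3: 475 nm (visible); m=4: 356 nm (UV).

2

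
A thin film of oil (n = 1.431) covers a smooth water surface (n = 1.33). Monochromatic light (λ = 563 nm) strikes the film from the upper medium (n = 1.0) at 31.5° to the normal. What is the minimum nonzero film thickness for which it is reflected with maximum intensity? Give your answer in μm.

0.106 μm

Top surface (1.0 → 1.431): reflection off a higher-index medium gives a half-wave phase shift.
At the lower boundary (n = 1.431 to n = 1.33) the reflected ray undergoes no phase shift.
The two reflections differ by half a wavelength.
With one net inversion, constructive interference in reflection requires 2 n t cos θ_r = (m + ½) λ.
Snell's law: 1.0 sin 31.5° = 1.431 sin θ_r → sin θ_r = 0.365, cos θ_r = 0.931.
Minimum at m = 0: t = λ / (4 n cos θ_r) = 563 / (4 × 1.431 × 0.931) = 106 nm.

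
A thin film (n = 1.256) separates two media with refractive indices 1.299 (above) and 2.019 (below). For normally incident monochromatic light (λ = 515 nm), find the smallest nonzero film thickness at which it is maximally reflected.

103 nm

At the upper boundary (n = 1.299 to n = 1.256) the reflected ray undergoes no phase shift.
Bottom surface (1.256 → 2.019): reflection off a higher-index medium gives a half-wave phase shift.
The two reflections differ by half a wavelength.
For strong reflection here: 2 n t = (m + ½) λ.
Minimum at m = 0: t = λ / (4 n) = 515 / (4 × 1.256) = 103 nm.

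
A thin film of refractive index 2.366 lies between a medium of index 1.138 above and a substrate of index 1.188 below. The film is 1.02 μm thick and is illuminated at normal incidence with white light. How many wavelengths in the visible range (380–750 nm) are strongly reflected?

7

Ray reflecting at the top interface goes from n = 1.138 toward n = 2.366: a half-wave phase shift.
At the lower boundary (n = 2.366 to n = 1.188) the reflected ray undergoes no phase shift.
Exactly one π shift → a net half-wave offset.
So the condition for constructive reflection is 2 n t = (m + ½) λ.
λ = 2 n t / (m + ½) = 4827 / (m + ½) nm.
m=5: 878 nm (IR); m=6: 743 nm (visible); m=7: 644 nm (visible); m=8: 568 nm (visible); m=9: 508 nm (visible); m=10: 460 nm (visible); m=11: 420 nm (visible); m=12: 386 nm (visible); m=13: 358 nm (UV).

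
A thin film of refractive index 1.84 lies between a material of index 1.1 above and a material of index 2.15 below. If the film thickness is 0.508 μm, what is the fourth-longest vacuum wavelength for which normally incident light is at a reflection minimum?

Top surface (1.1 → 1.84): reflection off a higher-index medium gives a half-wave phase shift.
At the lower boundary (n = 1.84 to n = 2.15) the reflected ray undergoes a half-wave phase shift.
The two reflections carry the same phase change, so no net offset.
So the condition for destructive reflection is 2 n t = (m + ½) λ.
λ = 2 n t / (m + ½). The fourth-longest wavelength is m = 3: λ = 2 × 1.84 × 508 / 3.50 = 534 nm.

534 nm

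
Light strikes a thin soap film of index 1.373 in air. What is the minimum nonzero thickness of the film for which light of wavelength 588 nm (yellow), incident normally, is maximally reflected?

107 nm

At the upper boundary (n = 1.0 to n = 1.373) the reflected ray undergoes a half-wave phase shift.
At the lower boundary (n = 1.373 to n = 1.0) the reflected ray undergoes no phase shift.
The two reflections differ by half a wavelength.
For maximum reflection here: 2 n t = (m + ½) λ.
Minimum at m = 0: t = λ / (4 n) = 588 / (4 × 1.373) = 107 nm.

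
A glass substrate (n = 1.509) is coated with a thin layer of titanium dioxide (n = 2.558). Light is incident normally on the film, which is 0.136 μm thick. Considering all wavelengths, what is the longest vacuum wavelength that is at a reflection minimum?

696 nm

Top surface (1.0 → 2.558): reflection off a higher-index medium gives a half-wave phase shift.
At the lower boundary (n = 2.558 to n = 1.509) the reflected ray undergoes no phase shift.
Exactly one π shift → a net half-wave offset.
So the condition for destructive reflection is 2 n t = m λ.
λ = 2 n t / m. The longest wavelength is m = 1: λ = 2 × 2.558 × 136 / 1.00 = 696 nm.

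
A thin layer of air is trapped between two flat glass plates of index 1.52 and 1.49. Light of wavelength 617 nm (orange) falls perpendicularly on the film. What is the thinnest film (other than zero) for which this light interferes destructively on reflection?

At the upper boundary (n = 1.52 to n = 1.0) the reflected ray undergoes no phase shift.
Bottom surface (1.0 → 1.49): reflection off a higher-index medium gives a half-wave phase shift.
Exactly one π shift → a net half-wave offset.
With one net inversion, destructive interference in reflection requires 2 n t = m λ.
Minimum nonzero at m = 1: t = λ / (2 n) = 617 / (2 × 1.0) = 309 nm.

309 nm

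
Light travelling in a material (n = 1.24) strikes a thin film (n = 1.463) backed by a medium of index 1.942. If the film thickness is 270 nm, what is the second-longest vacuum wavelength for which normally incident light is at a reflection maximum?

Top surface (1.24 → 1.463): reflection off a higher-index medium gives a half-wave phase shift.
Bottom surface (1.463 → 1.942): reflection off a higher-index medium gives a half-wave phase shift.
The two reflections carry the same phase change, so no net offset.
For strong reflection here: 2 n t = m λ.
λ = 2 n t / m. The second-longest wavelength is m = 2: λ = 2 × 1.463 × 270 / 2.00 = 395 nm.

395 nm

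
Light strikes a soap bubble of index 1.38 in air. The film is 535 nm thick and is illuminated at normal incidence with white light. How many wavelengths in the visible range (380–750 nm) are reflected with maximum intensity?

2

Top surface (1.0 → 1.38): reflection off a higher-index medium gives a half-wave phase shift.
Ray reflecting at the bottom interface goes from n = 1.38 toward n = 1.0: no phase shift.
The two reflections differ by half a wavelength.
So the condition for constructive reflection is 2 n t = (m + ½) λ.
λ = 2 n t / (m + ½) = 1477 / (m + ½) nm.
m=1: 984 nm (IR); m=2: 591 nm (visible); m=3: 422 nm (visible); m=4: 328 nm (UV).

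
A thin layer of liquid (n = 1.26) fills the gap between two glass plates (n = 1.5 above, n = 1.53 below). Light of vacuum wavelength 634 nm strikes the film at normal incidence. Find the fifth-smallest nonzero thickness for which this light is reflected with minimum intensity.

1258 nm

Top surface (1.5 → 1.26): reflection off a lower-index medium gives no phase shift.
Bottom surface (1.26 → 1.53): reflection off a higher-index medium gives a half-wave phase shift.
Exactly one π shift → a net half-wave offset.
With one net inversion, destructive interference in reflection requires 2 n t = m λ.
The fifth-smallest nonzero thickness corresponds to m = 5: t = m λ / (2 n) = 5.00 × 634 / (2 × 1.26) = 1258 nm.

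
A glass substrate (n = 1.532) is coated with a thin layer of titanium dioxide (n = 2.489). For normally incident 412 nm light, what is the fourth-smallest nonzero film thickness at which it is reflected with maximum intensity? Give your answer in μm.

At the upper boundary (n = 1.0 to n = 2.489) the reflected ray undergoes a half-wave phase shift.
Bottom surface (2.489 → 1.532): reflection off a lower-index medium gives no phase shift.
Net: one phase inversion between the two reflected rays.
So the condition for constructive reflection is 2 n t = (m + ½) λ.
The fourth-smallest nonzero thickness corresponds to m = 3: t = (m + ½) λ / (2 n) = 3.50 × 412 / (2 × 2.489) = 290 nm.

0.290 μm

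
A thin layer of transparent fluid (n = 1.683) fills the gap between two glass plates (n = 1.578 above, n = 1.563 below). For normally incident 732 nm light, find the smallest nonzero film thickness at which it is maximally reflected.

At the upper boundary (n = 1.578 to n = 1.683) the reflected ray undergoes a half-wave phase shift.
Bottom surface (1.683 → 1.563): reflection off a lower-index medium gives no phase shift.
Exactly one π shift → a net half-wave offset.
So the condition for constructive reflection is 2 n t = (m + ½) λ.
Minimum at m = 0: t = λ / (4 n) = 732 / (4 × 1.683) = 109 nm.

109 nm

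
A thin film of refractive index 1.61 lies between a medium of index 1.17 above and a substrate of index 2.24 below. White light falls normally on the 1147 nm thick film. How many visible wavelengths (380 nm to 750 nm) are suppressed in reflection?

Ray reflecting at the top interface goes from n = 1.17 toward n = 1.61: a half-wave phase shift.
Ray reflecting at the bottom interface goes from n = 1.61 toward n = 2.24: a half-wave phase shift.
Zero or two π shifts → no net half-wave offset.
With no net inversion, destructive interference in reflection requires 2 n t = (m + ½) λ.
λ = 2 n t / (m + ½) = 3693 / (m + ½) nm.
m=4: 821 nm (IR); m=5: 672 nm (visible); m=6: 568 nm (visible); m=7: 492 nm (visible); m=8: 435 nm (visible); m=9: 389 nm (visible); m=10: 352 nm (UV).

5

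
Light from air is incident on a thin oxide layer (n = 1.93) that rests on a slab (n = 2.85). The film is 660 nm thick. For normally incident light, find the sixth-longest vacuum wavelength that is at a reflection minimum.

At the upper boundary (n = 1.0 to n = 1.93) the reflected ray undergoes a half-wave phase shift.
Ray reflecting at the bottom interface goes from n = 1.93 toward n = 2.85: a half-wave phase shift.
The two reflections carry the same phase change, so no net offset.
So the condition for destructive reflection is 2 n t = (m + ½) λ.
λ = 2 n t / (m + ½). The sixth-longest wavelength is m = 5: λ = 2 × 1.93 × 660 / 5.50 = 463 nm.

463 nm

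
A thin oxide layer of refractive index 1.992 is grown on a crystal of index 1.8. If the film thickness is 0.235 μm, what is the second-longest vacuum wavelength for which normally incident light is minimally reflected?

Ray reflecting at the top interface goes from n = 1.0 toward n = 1.992: a half-wave phase shift.
At the lower boundary (n = 1.992 to n = 1.8) the reflected ray undergoes no phase shift.
Net: one phase inversion between the two reflected rays.
For dark reflection here: 2 n t = m λ.
λ = 2 n t / m. The second-longest wavelength is m = 2: λ = 2 × 1.992 × 235 / 2.00 = 468 nm.

468 nm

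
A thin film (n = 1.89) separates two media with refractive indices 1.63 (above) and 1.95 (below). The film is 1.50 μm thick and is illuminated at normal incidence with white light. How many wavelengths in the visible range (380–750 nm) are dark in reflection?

7

Top surface (1.63 → 1.89): reflection off a higher-index medium gives a half-wave phase shift.
At the lower boundary (n = 1.89 to n = 1.95) the reflected ray undergoes a half-wave phase shift.
Net: no relative phase inversion (both shifts match).
So the condition for destructive reflection is 2 n t = (m + ½) λ.
λ = 2 n t / (m + ½) = 5670 / (m + ½) nm.
m=7: 756 nm (IR); m=8: 667 nm (visible); m=9: 597 nm (visible); m=10: 540 nm (visible); m=11: 493 nm (visible); m=12: 454 nm (visible); m=13: 420 nm (visible); m=14: 391 nm (visible); m=15: 366 nm (UV).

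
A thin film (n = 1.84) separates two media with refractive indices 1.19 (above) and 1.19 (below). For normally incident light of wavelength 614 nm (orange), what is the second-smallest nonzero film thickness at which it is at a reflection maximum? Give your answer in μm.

Top surface (1.19 → 1.84): reflection off a higher-index medium gives a half-wave phase shift.
At the lower boundary (n = 1.84 to n = 1.19) the reflected ray undergoes no phase shift.
The two reflections differ by half a wavelength.
So the condition for constructive reflection is 2 n t = (m + ½) λ.
The second-smallest nonzero thickness corresponds to m = 1: t = (m + ½) λ / (2 n) = 1.50 × 614 / (2 × 1.84) = 250 nm.

0.250 μm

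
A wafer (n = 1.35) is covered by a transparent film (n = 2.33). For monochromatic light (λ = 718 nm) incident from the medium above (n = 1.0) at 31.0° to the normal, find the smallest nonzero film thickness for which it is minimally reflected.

Top surface (1.0 → 2.33): reflection off a higher-index medium gives a half-wave phase shift.
At the lower boundary (n = 2.33 to n = 1.35) the reflected ray undergoes no phase shift.
Exactly one π shift → a net half-wave offset.
So the condition for destructive reflection is 2 n t cos θ_r = m λ.
Snell's law: 1.0 sin 31.0° = 2.33 sin θ_r → sin θ_r = 0.221, cos θ_r = 0.975.
Minimum nonzero at m = 1: t = λ / (2 n cos θ_r) = 718 / (2 × 2.33 × 0.975) = 158 nm.

158 nm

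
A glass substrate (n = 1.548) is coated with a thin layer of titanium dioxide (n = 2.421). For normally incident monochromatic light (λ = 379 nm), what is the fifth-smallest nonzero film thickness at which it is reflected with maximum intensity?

352 nm

At the upper boundary (n = 1.0 to n = 2.421) the reflected ray undergoes a half-wave phase shift.
At the lower boundary (n = 2.421 to n = 1.548) the reflected ray undergoes no phase shift.
Net: one phase inversion between the two reflected rays.
With one net inversion, constructive interference in reflection requires 2 n t = (m + ½) λ.
The fifth-smallest nonzero thickness corresponds to m = 4: t = (m + ½) λ / (2 n) = 4.50 × 379 / (2 × 2.421) = 352 nm.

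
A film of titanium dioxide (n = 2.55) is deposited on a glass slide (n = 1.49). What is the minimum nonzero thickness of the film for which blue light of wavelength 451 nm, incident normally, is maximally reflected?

44.2 nm

Top surface (1.0 → 2.55): reflection off a higher-index medium gives a half-wave phase shift.
At the lower boundary (n = 2.55 to n = 1.49) the reflected ray undergoes no phase shift.
Net: one phase inversion between the two reflected rays.
For maximum reflection here: 2 n t = (m + ½) λ.
Minimum at m = 0: t = λ / (4 n) = 451 / (4 × 2.55) = 44.2 nm.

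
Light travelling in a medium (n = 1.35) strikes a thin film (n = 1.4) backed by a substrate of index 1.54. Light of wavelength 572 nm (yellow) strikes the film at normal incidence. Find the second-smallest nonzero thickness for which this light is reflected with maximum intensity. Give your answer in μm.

0.409 μm

At the upper boundary (n = 1.35 to n = 1.4) the reflected ray undergoes a half-wave phase shift.
At the lower boundary (n = 1.4 to n = 1.54) the reflected ray undergoes a half-wave phase shift.
The two reflections carry the same phase change, so no net offset.
For maximum reflection here: 2 n t = m λ.
The second-smallest nonzero thickness corresponds to m = 2: t = m λ / (2 n) = 2.00 × 572 / (2 × 1.4) = 409 nm.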